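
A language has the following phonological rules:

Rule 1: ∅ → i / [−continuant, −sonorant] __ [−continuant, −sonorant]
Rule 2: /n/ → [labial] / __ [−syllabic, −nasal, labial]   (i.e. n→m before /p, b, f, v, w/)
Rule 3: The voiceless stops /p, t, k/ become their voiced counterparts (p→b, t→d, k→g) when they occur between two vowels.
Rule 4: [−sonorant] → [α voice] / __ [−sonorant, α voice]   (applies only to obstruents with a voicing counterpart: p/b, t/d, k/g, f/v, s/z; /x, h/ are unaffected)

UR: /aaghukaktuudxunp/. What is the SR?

aakhugagiduutxump

Rule 1 (stop-cluster i-epenthesis): /k/ and /t/ form a stop–stop cluster, so [i] is inserted between them. /aaghukaktuudxunp/ → aaghukakituudxunp.
Rule 2 (nasal place assimilation): /n/ precedes the labial consonant /p/, so it assimilates in place to [m]. /aaghukakituudxunp/ → aaghukakituudxump.
Rule 3 (intervocalic voicing): /k/ is a voiceless stop between vowels /u/ and /a/, so it voices to [g]. /k/ is a voiceless stop between vowels /a/ and /i/, so it voices to [g]. /t/ is a voiceless stop between vowels /i/ and /u/, so it voices to [d]. /aaghukakituudxump/ → aaghugagiduudxump.
Rule 4 (regressive voicing assimilation): /g/ precedes the voiceless obstruent /h/, so it devoices to [k] by assimilation. /d/ precedes the voiceless obstruent /x/, so it devoices to [t] by assimilation. /aaghugagiduudxump/ → aakhugagiduutxump.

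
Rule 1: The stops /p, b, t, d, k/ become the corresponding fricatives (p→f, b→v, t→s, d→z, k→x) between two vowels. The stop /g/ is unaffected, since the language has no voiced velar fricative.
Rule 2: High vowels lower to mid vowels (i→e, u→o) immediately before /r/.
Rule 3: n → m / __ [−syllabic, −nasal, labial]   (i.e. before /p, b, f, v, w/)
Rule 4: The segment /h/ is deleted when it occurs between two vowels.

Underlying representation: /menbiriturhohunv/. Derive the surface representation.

Rule 1 (intervocalic spirantization): /t/ is a stop between vowels /i/ and /u/, so it spirantizes to the fricative [s]. /menbiriturhohunv/ → menbirisurhohunv.
Rule 2 (pre-rhotic lowering): /i/ is a high vowel immediately before /r/, so it lowers to [e]. /u/ is a high vowel immediately before /r/, so it lowers to [o]. /menbirisurhohunv/ → menberisorhohunv.
Rule 3 (nasal place assimilation): /n/ precedes the labial consonant /b/, so it assimilates in place to [m]. /n/ precedes the labial consonant /v/, so it assimilates in place to [m]. /menberisorhohunv/ → memberisorhohumv.
Rule 4 (intervocalic h-deletion): /h/ occurs between vowels /o/ and /u/, so it deletes. /memberisorhohumv/ → memberisorhoumv.

memberisorhoumv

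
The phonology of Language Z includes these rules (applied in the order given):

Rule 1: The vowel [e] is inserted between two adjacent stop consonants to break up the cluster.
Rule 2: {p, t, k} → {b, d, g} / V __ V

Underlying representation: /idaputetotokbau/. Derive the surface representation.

Rule 1 (stop-cluster e-epenthesis): /k/ and /b/ form a stop–stop cluster, so [e] is inserted between them. /idaputetotokbau/ → idaputetotokebau.
Rule 2 (intervocalic voicing): /p/ is a voiceless stop between vowels /a/ and /u/, so it voices to [b]. /t/ is a voiceless stop between vowels /u/ and /e/, so it voices to [d]. /t/ is a voiceless stop between vowels /e/ and /o/, so it voices to [d]. /t/ is a voiceless stop between vowels /o/ and /o/, so it voices to [d]. /k/ is a voiceless stop between vowels /o/ and /e/, so it voices to [g]. /idaputetotokebau/ → idabudedodogebau.

idabudedodogebau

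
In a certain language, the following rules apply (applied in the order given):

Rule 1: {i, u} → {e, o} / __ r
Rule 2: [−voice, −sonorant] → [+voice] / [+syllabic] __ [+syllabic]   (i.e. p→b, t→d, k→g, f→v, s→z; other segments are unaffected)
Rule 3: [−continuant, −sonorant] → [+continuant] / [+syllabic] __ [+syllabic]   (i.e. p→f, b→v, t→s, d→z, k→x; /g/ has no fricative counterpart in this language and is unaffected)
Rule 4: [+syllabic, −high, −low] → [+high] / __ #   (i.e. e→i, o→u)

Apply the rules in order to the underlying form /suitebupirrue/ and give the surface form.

Rule 1 (pre-rhotic lowering): /i/ is a high vowel immediately before /r/, so it lowers to [e]. /suitebupirrue/ → suitebuperrue.
Rule 2 (intervocalic voicing): /t/ is a voiceless obstruent between vowels /i/ and /e/, so it voices to [d]. /p/ is a voiceless obstruent between vowels /u/ and /e/, so it voices to [b]. /suitebuperrue/ → suidebuberrue.
Rule 3 (intervocalic spirantization): /d/ is a stop between vowels /i/ and /e/, so it spirantizes to the fricative [z]. /b/ is a stop between vowels /e/ and /u/, so it spirantizes to the fricative [v]. /b/ is a stop between vowels /u/ and /e/, so it spirantizes to the fricative [v]. /suidebuberrue/ → suizevuverrue.
Rule 4 (final vowel raising): /e/ is a mid vowel in word-final position, so it raises to [i]. /suizevuverrue/ → suizevuverrui.

suizevuverrui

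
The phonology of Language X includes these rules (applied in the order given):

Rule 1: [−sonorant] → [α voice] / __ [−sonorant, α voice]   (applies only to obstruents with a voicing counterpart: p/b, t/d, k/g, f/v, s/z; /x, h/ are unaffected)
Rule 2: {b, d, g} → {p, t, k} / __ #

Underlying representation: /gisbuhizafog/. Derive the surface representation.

gizbuhizafok

Rule 1 (regressive voicing assimilation): /s/ precedes the voiced obstruent /b/, so it voices to [z] by assimilation. /gisbuhizafog/ → gizbuhizafog.
Rule 2 (final devoicing): /g/ is a voiced stop in word-final position, so it devoices to [k]. /gizbuhizafog/ → gizbuhizafok.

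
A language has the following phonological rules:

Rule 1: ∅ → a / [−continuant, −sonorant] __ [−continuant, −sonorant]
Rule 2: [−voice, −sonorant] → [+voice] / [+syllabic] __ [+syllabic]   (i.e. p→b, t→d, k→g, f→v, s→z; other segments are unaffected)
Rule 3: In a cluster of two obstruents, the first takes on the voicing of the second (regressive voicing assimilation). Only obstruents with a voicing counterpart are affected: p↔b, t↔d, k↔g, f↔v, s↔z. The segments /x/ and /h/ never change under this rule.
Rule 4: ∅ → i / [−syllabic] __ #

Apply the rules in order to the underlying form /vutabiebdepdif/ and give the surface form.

vudabiebadebadifi

Rule 1 (stop-cluster a-epenthesis): /b/ and /d/ form a stop–stop cluster, so [a] is inserted between them. /p/ and /d/ form a stop–stop cluster, so [a] is inserted between them. /vutabiebdepdif/ → vutabiebadepadif.
Rule 2 (intervocalic voicing): /t/ is a voiceless obstruent between vowels /u/ and /a/, so it voices to [d]. /p/ is a voiceless obstruent between vowels /e/ and /a/, so it voices to [b]. /vutabiebadepadif/ → vudabiebadebadif.
Rule 3 (regressive voicing assimilation): no segment meets the environment; /vudabiebadebadif/ is unchanged.
Rule 4 (final i-epenthesis): the form ends in the consonant /f/, so [i] is inserted word-finally. /vudabiebadebadif/ → vudabiebadebadifi.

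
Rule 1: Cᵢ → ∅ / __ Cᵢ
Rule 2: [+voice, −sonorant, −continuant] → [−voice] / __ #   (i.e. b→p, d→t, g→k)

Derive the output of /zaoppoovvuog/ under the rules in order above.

Rule 1 (degemination): /pp/ is a geminate; the first /p/ deletes. /vv/ is a geminate; the first /v/ deletes. /zaoppoovvuog/ → zaopoovuog.
Rule 2 (final devoicing): /g/ is a voiced stop in word-final position, so it devoices to [k]. /zaopoovuog/ → zaopoovuok.

zaopoovuok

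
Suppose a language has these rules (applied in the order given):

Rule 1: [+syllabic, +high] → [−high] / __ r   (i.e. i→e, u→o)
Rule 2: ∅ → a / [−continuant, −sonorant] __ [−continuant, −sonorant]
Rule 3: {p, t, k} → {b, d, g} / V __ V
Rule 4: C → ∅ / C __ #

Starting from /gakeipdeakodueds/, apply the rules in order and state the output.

Rule 1 (pre-rhotic lowering): no segment meets the environment; /gakeipdeakodueds/ is unchanged.
Rule 2 (stop-cluster a-epenthesis): /p/ and /d/ form a stop–stop cluster, so [a] is inserted between them. /gakeipdeakodueds/ → gakeipadeakodueds.
Rule 3 (intervocalic voicing): /k/ is a voiceless stop between vowels /a/ and /e/, so it voices to [g]. /p/ is a voiceless stop between vowels /i/ and /a/, so it voices to [b]. /k/ is a voiceless stop between vowels /a/ and /o/, so it voices to [g]. /gakeipadeakodueds/ → gageibadeagodueds.
Rule 4 (final cluster simplification): /s/ is the second consonant of a word-final cluster /ds/, so it deletes. /gageibadeagodueds/ → gageibadeagodued.

gageibadeagodued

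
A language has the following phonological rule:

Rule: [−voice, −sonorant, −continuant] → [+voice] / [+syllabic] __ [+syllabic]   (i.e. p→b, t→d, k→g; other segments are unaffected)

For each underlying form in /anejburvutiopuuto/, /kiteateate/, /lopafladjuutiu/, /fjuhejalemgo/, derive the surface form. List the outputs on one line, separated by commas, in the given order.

anejburvudiobuudo, kideadeade, lobafladjuudiu, fjuhejalemgo

/anejburvutiopuuto/: /t/ is a voiceless stop between vowels /u/ and /i/, so it voices to [d]. /p/ is a voiceless stop between vowels /o/ and /u/, so it voices to [b]. /t/ is a voiceless stop between vowels /u/ and /o/, so it voices to [d]. → [anejburvudiobuudo].
/kiteateate/: /t/ is a voiceless stop between vowels /i/ and /e/, so it voices to [d]. /t/ is a voiceless stop between vowels /a/ and /e/, so it voices to [d]. /t/ is a voiceless stop between vowels /a/ and /e/, so it voices to [d]. → [kideadeade].
/lopafladjuutiu/: /p/ is a voiceless stop between vowels /o/ and /a/, so it voices to [b]. /t/ is a voiceless stop between vowels /u/ and /i/, so it voices to [d]. → [lobafladjuudiu].
/fjuhejalemgo/: the rule's environment is not met; surfaces unchanged as [fjuhejalemgo].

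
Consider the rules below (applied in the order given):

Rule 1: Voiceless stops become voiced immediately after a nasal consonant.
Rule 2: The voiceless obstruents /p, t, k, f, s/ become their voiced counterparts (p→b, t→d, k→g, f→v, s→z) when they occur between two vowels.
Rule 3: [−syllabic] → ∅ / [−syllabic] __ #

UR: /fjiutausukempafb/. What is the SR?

fjiudauzugembaf

Rule 1 (post-nasal voicing): /p/ is a voiceless stop immediately after the nasal /m/, so it voices to [b]. /fjiutausukempafb/ → fjiutausukembafb.
Rule 2 (intervocalic voicing): /t/ is a voiceless obstruent between vowels /u/ and /a/, so it voices to [d]. /s/ is a voiceless obstruent between vowels /u/ and /u/, so it voices to [z]. /k/ is a voiceless obstruent between vowels /u/ and /e/, so it voices to [g]. /fjiutausukembafb/ → fjiudauzugembafb.
Rule 3 (final cluster simplification): /b/ is the second consonant of a word-final cluster /fb/, so it deletes. /fjiudauzugembafb/ → fjiudauzugembaf.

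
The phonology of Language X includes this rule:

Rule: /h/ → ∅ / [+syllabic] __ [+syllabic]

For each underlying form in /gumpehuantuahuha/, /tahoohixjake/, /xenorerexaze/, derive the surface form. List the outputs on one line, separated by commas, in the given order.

/gumpehuantuahuha/: /h/ occurs between vowels /e/ and /u/, so it deletes. /h/ occurs between vowels /a/ and /u/, so it deletes. /h/ occurs between vowels /u/ and /a/, so it deletes. → [gumpeuantuaua].
/tahoohixjake/: /h/ occurs between vowels /a/ and /o/, so it deletes. /h/ occurs between vowels /o/ and /i/, so it deletes. → [taooixjake].
/xenorerexaze/: the rule's environment is not met; surfaces unchanged as [xenorerexaze].

gumpeuantuaua, taooixjake, xenorerexaze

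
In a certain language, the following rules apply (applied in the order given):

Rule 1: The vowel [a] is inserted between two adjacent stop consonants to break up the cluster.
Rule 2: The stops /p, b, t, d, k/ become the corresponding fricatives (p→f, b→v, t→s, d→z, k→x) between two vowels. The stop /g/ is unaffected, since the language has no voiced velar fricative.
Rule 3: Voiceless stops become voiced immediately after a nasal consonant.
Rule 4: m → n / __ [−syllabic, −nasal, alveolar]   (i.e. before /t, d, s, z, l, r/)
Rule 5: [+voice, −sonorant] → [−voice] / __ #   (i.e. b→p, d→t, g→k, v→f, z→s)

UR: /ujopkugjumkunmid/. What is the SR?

ujofaxugjumgunmit

Rule 1 (stop-cluster a-epenthesis): /p/ and /k/ form a stop–stop cluster, so [a] is inserted between them. /ujopkugjumkunmid/ → ujopakugjumkunmid.
Rule 2 (intervocalic spirantization): /p/ is a stop between vowels /o/ and /a/, so it spirantizes to the fricative [f]. /k/ is a stop between vowels /a/ and /u/, so it spirantizes to the fricative [x]. /ujopakugjumkunmid/ → ujofaxugjumkunmid.
Rule 3 (post-nasal voicing): /k/ is a voiceless stop immediately after the nasal /m/, so it voices to [g]. /ujofaxugjumkunmid/ → ujofaxugjumgunmid.
Rule 4 (nasal place assimilation): no segment meets the environment; /ujofaxugjumgunmid/ is unchanged.
Rule 5 (final devoicing): /d/ is a voiced obstruent in word-final position, so it devoices to [t]. /ujofaxugjumgunmid/ → ujofaxugjumgunmit.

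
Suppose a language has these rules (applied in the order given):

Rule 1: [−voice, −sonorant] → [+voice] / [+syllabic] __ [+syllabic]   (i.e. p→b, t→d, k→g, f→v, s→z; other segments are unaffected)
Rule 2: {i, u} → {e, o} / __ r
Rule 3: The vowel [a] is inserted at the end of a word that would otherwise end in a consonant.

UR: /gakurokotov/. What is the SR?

gagorogodova

Rule 1 (intervocalic voicing): /k/ is a voiceless obstruent between vowels /a/ and /u/, so it voices to [g]. /k/ is a voiceless obstruent between vowels /o/ and /o/, so it voices to [g]. /t/ is a voiceless obstruent between vowels /o/ and /o/, so it voices to [d]. /gakurokotov/ → gagurogodov.
Rule 2 (pre-rhotic lowering): /u/ is a high vowel immediately before /r/, so it lowers to [o]. /gagurogodov/ → gagorogodov.
Rule 3 (final a-epenthesis): the form ends in the consonant /v/, so [a] is inserted word-finally. /gagorogodov/ → gagorogodova.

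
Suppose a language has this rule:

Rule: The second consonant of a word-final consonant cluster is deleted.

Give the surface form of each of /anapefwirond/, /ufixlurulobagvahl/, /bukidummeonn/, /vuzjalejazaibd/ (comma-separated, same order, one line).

anapefwiron, ufixlurulobagvah, bukidummeon, vuzjalejazaib

/anapefwirond/: /d/ is the second consonant of a word-final cluster /nd/, so it deletes. → [anapefwiron].
/ufixlurulobagvahl/: /l/ is the second consonant of a word-final cluster /hl/, so it deletes. → [ufixlurulobagvah].
/bukidummeonn/: /n/ is the second consonant of a word-final cluster /nn/, so it deletes. → [bukidummeon].
/vuzjalejazaibd/: /d/ is the second consonant of a word-final cluster /bd/, so it deletes. → [vuzjalejazaib].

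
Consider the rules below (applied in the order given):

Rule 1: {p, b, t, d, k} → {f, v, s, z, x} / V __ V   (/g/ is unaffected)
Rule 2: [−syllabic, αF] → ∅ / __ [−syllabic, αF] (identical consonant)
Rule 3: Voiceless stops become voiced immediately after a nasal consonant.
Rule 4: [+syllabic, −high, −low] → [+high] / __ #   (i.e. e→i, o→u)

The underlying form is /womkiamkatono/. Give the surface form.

womgiamgasonu

Rule 1 (intervocalic spirantization): /t/ is a stop between vowels /a/ and /o/, so it spirantizes to the fricative [s]. /womkiamkatono/ → womkiamkasono.
Rule 2 (degemination): no segment meets the environment; /womkiamkasono/ is unchanged.
Rule 3 (post-nasal voicing): /k/ is a voiceless stop immediately after the nasal /m/, so it voices to [g]. /k/ is a voiceless stop immediately after the nasal /m/, so it voices to [g]. /womkiamkasono/ → womgiamgasono.
Rule 4 (final vowel raising): /o/ is a mid vowel in word-final position, so it raises to [u]. /womgiamgasono/ → womgiamgasonu.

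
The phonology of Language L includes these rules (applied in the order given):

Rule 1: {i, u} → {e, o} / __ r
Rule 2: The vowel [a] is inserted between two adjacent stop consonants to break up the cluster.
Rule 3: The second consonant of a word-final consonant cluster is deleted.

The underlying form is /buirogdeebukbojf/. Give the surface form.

Rule 1 (pre-rhotic lowering): /i/ is a high vowel immediately before /r/, so it lowers to [e]. /buirogdeebukbojf/ → buerogdeebukbojf.
Rule 2 (stop-cluster a-epenthesis): /g/ and /d/ form a stop–stop cluster, so [a] is inserted between them. /k/ and /b/ form a stop–stop cluster, so [a] is inserted between them. /buerogdeebukbojf/ → buerogadeebukabojf.
Rule 3 (final cluster simplification): /f/ is the second consonant of a word-final cluster /jf/, so it deletes. /buerogadeebukabojf/ → buerogadeebukaboj.

buerogadeebukaboj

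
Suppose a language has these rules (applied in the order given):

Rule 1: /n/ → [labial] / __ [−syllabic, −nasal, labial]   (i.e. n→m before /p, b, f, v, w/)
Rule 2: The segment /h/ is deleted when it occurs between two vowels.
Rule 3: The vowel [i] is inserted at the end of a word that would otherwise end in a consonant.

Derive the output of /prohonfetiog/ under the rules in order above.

proomfetiogi

Rule 1 (nasal place assimilation): /n/ precedes the labial consonant /f/, so it assimilates in place to [m]. /prohonfetiog/ → prohomfetiog.
Rule 2 (intervocalic h-deletion): /h/ occurs between vowels /o/ and /o/, so it deletes. /prohomfetiog/ → proomfetiog.
Rule 3 (final i-epenthesis): the form ends in the consonant /g/, so [i] is inserted word-finally. /proomfetiog/ → proomfetiogi.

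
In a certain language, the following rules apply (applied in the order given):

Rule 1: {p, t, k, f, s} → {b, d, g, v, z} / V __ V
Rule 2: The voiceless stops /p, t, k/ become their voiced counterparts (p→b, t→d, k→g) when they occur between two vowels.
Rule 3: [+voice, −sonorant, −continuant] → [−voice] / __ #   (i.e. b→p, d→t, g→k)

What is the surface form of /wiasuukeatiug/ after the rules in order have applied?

wiazuugeadiuk

Rule 1 (intervocalic voicing): /s/ is a voiceless obstruent between vowels /a/ and /u/, so it voices to [z]. /k/ is a voiceless obstruent between vowels /u/ and /e/, so it voices to [g]. /t/ is a voiceless obstruent between vowels /a/ and /i/, so it voices to [d]. /wiasuukeatiug/ → wiazuugeadiug.
Rule 2 (intervocalic voicing): no segment meets the environment; /wiazuugeadiug/ is unchanged.
Rule 3 (final devoicing): /g/ is a voiced stop in word-final position, so it devoices to [k]. /wiazuugeadiug/ → wiazuugeadiuk.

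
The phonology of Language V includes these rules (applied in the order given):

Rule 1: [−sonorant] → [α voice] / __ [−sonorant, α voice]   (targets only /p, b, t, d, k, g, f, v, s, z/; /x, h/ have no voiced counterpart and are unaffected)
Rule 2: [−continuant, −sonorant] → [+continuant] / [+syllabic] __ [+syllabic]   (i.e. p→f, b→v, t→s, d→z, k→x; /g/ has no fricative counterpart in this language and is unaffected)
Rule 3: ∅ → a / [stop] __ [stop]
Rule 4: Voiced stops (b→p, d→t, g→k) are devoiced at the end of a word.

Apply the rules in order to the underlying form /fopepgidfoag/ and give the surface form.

Rule 1 (regressive voicing assimilation): /p/ precedes the voiced obstruent /g/, so it voices to [b] by assimilation. /d/ precedes the voiceless obstruent /f/, so it devoices to [t] by assimilation. /fopepgidfoag/ → fopebgitfoag.
Rule 2 (intervocalic spirantization): /p/ is a stop between vowels /o/ and /e/, so it spirantizes to the fricative [f]. /fopebgitfoag/ → fofebgitfoag.
Rule 3 (stop-cluster a-epenthesis): /b/ and /g/ form a stop–stop cluster, so [a] is inserted between them. /fofebgitfoag/ → fofebagitfoag.
Rule 4 (final devoicing): /g/ is a voiced stop in word-final position, so it devoices to [k]. /fofebagitfoag/ → fofebagitfoak.

fofebagitfoak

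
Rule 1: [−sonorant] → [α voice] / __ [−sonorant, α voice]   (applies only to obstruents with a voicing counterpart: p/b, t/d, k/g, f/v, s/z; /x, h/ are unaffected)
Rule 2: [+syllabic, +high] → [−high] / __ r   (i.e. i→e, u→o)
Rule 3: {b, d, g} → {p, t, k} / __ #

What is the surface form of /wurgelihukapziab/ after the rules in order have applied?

Rule 1 (regressive voicing assimilation): /p/ precedes the voiced obstruent /z/, so it voices to [b] by assimilation. /wurgelihukapziab/ → wurgelihukabziab.
Rule 2 (pre-rhotic lowering): /u/ is a high vowel immediately before /r/, so it lowers to [o]. /wurgelihukabziab/ → worgelihukabziab.
Rule 3 (final devoicing): /b/ is a voiced stop in word-final position, so it devoices to [p]. /worgelihukabziab/ → worgelihukabziap.

worgelihukabziap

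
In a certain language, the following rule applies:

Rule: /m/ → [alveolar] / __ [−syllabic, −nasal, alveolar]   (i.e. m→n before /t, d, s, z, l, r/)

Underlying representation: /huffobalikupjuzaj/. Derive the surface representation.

huffobalikupjuzaj

No segment of /huffobalikupjuzaj/ meets the structural description of the rule, so the form surfaces unchanged.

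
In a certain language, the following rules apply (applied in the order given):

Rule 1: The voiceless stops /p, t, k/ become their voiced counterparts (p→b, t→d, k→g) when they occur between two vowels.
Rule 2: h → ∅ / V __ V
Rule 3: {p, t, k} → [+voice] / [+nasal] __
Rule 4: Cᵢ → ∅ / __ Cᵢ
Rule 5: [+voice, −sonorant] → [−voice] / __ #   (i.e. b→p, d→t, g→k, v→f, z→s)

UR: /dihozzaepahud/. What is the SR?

Rule 1 (intervocalic voicing): /p/ is a voiceless stop between vowels /e/ and /a/, so it voices to [b]. /dihozzaepahud/ → dihozzaebahud.
Rule 2 (intervocalic h-deletion): /h/ occurs between vowels /i/ and /o/, so it deletes. /h/ occurs between vowels /a/ and /u/, so it deletes. /dihozzaebahud/ → diozzaebaud.
Rule 3 (post-nasal voicing): no segment meets the environment; /diozzaebaud/ is unchanged.
Rule 4 (degemination): /zz/ is a geminate; the first /z/ deletes. /diozzaebaud/ → diozaebaud.
Rule 5 (final devoicing): /d/ is a voiced obstruent in word-final position, so it devoices to [t]. /diozaebaud/ → diozaebaut.

diozaebaut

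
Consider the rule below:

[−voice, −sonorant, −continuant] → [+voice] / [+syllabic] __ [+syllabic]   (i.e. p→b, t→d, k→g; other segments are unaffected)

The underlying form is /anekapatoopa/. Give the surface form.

/k/ is a voiceless stop between vowels /e/ and /a/, so it voices to [g].
/p/ is a voiceless stop between vowels /a/ and /a/, so it voices to [b].
/t/ is a voiceless stop between vowels /a/ and /o/, so it voices to [d].
/p/ is a voiceless stop between vowels /o/ and /a/, so it voices to [b].
Surface form: [anegabadooba].

anegabadooba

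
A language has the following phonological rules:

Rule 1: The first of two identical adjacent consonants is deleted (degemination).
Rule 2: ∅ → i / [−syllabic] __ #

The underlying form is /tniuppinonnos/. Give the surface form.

tniupinonosi

Rule 1 (degemination): /pp/ is a geminate; the first /p/ deletes. /nn/ is a geminate; the first /n/ deletes. /tniuppinonnos/ → tniupinonos.
Rule 2 (final i-epenthesis): the form ends in the consonant /s/, so [i] is inserted word-finally. /tniupinonos/ → tniupinonosi.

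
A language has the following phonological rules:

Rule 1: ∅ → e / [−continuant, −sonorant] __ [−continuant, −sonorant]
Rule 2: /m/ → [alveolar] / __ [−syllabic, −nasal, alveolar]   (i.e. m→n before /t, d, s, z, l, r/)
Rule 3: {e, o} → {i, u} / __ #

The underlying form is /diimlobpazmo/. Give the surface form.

diinlobepazmu

Rule 1 (stop-cluster e-epenthesis): /b/ and /p/ form a stop–stop cluster, so [e] is inserted between them. /diimlobpazmo/ → diimlobepazmo.
Rule 2 (nasal place assimilation): /m/ precedes the alveolar consonant /l/, so it assimilates in place to [n]. /diimlobepazmo/ → diinlobepazmo.
Rule 3 (final vowel raising): /o/ is a mid vowel in word-final position, so it raises to [u]. /diinlobepazmo/ → diinlobepazmu.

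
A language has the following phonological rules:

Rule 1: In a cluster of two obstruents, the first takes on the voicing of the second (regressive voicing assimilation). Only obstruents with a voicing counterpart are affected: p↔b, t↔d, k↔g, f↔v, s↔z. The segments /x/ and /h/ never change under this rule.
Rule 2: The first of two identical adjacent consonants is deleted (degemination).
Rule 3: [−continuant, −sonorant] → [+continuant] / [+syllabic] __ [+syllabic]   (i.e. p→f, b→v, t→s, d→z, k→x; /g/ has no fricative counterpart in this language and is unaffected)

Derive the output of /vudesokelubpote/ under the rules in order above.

vuzesoxelufose

Rule 1 (regressive voicing assimilation): /b/ precedes the voiceless obstruent /p/, so it devoices to [p] by assimilation. /vudesokelubpote/ → vudesokeluppote.
Rule 2 (degemination): /pp/ is a geminate; the first /p/ deletes. /vudesokeluppote/ → vudesokelupote.
Rule 3 (intervocalic spirantization): /d/ is a stop between vowels /u/ and /e/, so it spirantizes to the fricative [z]. /k/ is a stop between vowels /o/ and /e/, so it spirantizes to the fricative [x]. /p/ is a stop between vowels /u/ and /o/, so it spirantizes to the fricative [f]. /t/ is a stop between vowels /o/ and /e/, so it spirantizes to the fricative [s]. /vudesokelupote/ → vuzesoxelufose.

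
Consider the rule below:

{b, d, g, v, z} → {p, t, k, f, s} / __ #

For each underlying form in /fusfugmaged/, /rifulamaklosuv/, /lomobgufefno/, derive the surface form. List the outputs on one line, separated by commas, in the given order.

fusfugmaget, rifulamaklosuf, lomobgufefno

/fusfugmaged/: /d/ is a voiced obstruent in word-final position, so it devoices to [t]. → [fusfugmaget].
/rifulamaklosuv/: /v/ is a voiced obstruent in word-final position, so it devoices to [f]. → [rifulamaklosuf].
/lomobgufefno/: the rule's environment is not met; surfaces unchanged as [lomobgufefno].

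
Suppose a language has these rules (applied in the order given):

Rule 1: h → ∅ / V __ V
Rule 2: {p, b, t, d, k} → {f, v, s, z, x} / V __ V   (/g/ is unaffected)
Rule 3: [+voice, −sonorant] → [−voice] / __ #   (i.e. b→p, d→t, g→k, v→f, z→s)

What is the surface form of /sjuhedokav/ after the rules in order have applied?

Rule 1 (intervocalic h-deletion): /h/ occurs between vowels /u/ and /e/, so it deletes. /sjuhedokav/ → sjuedokav.
Rule 2 (intervocalic spirantization): /d/ is a stop between vowels /e/ and /o/, so it spirantizes to the fricative [z]. /k/ is a stop between vowels /o/ and /a/, so it spirantizes to the fricative [x]. /sjuedokav/ → sjuezoxav.
Rule 3 (final devoicing): /v/ is a voiced obstruent in word-final position, so it devoices to [f]. /sjuezoxav/ → sjuezoxaf.

sjuezoxaf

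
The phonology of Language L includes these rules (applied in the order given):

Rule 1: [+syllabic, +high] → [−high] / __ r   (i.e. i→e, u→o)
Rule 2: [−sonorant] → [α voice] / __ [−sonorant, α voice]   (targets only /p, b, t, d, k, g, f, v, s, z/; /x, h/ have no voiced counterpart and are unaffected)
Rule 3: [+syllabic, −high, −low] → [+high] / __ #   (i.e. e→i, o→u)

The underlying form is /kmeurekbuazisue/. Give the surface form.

kmeoregbuazisui

Rule 1 (pre-rhotic lowering): /u/ is a high vowel immediately before /r/, so it lowers to [o]. /kmeurekbuazisue/ → kmeorekbuazisue.
Rule 2 (regressive voicing assimilation): /k/ precedes the voiced obstruent /b/, so it voices to [g] by assimilation. /kmeorekbuazisue/ → kmeoregbuazisue.
Rule 3 (final vowel raising): /e/ is a mid vowel in word-final position, so it raises to [i]. /kmeoregbuazisue/ → kmeoregbuazisui.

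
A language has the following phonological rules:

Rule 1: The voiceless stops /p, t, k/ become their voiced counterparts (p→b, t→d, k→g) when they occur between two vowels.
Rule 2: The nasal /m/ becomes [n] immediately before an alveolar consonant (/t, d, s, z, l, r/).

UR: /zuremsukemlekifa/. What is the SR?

Rule 1 (intervocalic voicing): /k/ is a voiceless stop between vowels /u/ and /e/, so it voices to [g]. /k/ is a voiceless stop between vowels /e/ and /i/, so it voices to [g]. /zuremsukemlekifa/ → zuremsugemlegifa.
Rule 2 (nasal place assimilation): /m/ precedes the alveolar consonant /s/, so it assimilates in place to [n]. /m/ precedes the alveolar consonant /l/, so it assimilates in place to [n]. /zuremsugemlegifa/ → zurensugenlegifa.

zurensugenlegifa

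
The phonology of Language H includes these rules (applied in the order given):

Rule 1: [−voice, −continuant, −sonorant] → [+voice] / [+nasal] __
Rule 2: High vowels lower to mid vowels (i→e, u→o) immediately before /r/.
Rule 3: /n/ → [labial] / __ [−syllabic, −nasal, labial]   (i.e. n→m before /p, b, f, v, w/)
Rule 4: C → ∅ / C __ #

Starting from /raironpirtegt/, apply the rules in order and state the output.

Rule 1 (post-nasal voicing): /p/ is a voiceless stop immediately after the nasal /n/, so it voices to [b]. /raironpirtegt/ → raironbirtegt.
Rule 2 (pre-rhotic lowering): /i/ is a high vowel immediately before /r/, so it lowers to [e]. /i/ is a high vowel immediately before /r/, so it lowers to [e]. /raironbirtegt/ → raeronbertegt.
Rule 3 (nasal place assimilation): /n/ precedes the labial consonant /b/, so it assimilates in place to [m]. /raeronbertegt/ → raerombertegt.
Rule 4 (final cluster simplification): /t/ is the second consonant of a word-final cluster /gt/, so it deletes. /raerombertegt/ → raeromberteg.

raeromberteg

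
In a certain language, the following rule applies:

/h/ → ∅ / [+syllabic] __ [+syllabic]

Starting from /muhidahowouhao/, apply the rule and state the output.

muidaowouao

/h/ occurs between vowels /u/ and /i/, so it deletes.
/h/ occurs between vowels /a/ and /o/, so it deletes.
/h/ occurs between vowels /u/ and /a/, so it deletes.
Surface form: [muidaowouao].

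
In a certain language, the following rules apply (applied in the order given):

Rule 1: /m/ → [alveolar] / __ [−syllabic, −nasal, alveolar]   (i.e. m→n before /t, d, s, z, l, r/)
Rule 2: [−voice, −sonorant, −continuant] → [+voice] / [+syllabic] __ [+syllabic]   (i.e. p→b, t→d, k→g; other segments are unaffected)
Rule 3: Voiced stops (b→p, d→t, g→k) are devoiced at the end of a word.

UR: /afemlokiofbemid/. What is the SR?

afenlogiofbemit

Rule 1 (nasal place assimilation): /m/ precedes the alveolar consonant /l/, so it assimilates in place to [n]. /afemlokiofbemid/ → afenlokiofbemid.
Rule 2 (intervocalic voicing): /k/ is a voiceless stop between vowels /o/ and /i/, so it voices to [g]. /afenlokiofbemid/ → afenlogiofbemid.
Rule 3 (final devoicing): /d/ is a voiced stop in word-final position, so it devoices to [t]. /afenlogiofbemid/ → afenlogiofbemit.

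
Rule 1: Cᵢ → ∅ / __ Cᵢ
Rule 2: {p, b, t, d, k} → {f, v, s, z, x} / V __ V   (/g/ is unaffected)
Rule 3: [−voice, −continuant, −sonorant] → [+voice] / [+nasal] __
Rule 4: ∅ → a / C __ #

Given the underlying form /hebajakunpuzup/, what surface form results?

hevajaxunbuzupa

Rule 1 (degemination): no segment meets the environment; /hebajakunpuzup/ is unchanged.
Rule 2 (intervocalic spirantization): /b/ is a stop between vowels /e/ and /a/, so it spirantizes to the fricative [v]. /k/ is a stop between vowels /a/ and /u/, so it spirantizes to the fricative [x]. /hebajakunpuzup/ → hevajaxunpuzup.
Rule 3 (post-nasal voicing): /p/ is a voiceless stop immediately after the nasal /n/, so it voices to [b]. /hevajaxunpuzup/ → hevajaxunbuzup.
Rule 4 (final a-epenthesis): the form ends in the consonant /p/, so [a] is inserted word-finally. /hevajaxunbuzup/ → hevajaxunbuzupa.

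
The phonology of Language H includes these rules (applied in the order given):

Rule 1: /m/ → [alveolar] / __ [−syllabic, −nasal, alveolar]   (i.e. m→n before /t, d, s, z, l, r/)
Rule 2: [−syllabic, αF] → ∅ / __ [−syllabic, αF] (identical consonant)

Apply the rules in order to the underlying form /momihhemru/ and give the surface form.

momihenru

Rule 1 (nasal place assimilation): /m/ precedes the alveolar consonant /r/, so it assimilates in place to [n]. /momihhemru/ → momihhenru.
Rule 2 (degemination): /hh/ is a geminate; the first /h/ deletes. /momihhenru/ → momihenru.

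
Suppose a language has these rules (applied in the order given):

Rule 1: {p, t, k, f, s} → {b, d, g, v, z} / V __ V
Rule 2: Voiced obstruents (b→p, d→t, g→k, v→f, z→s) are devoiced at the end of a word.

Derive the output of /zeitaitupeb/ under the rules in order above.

zeidaidubep

Rule 1 (intervocalic voicing): /t/ is a voiceless obstruent between vowels /i/ and /a/, so it voices to [d]. /t/ is a voiceless obstruent between vowels /i/ and /u/, so it voices to [d]. /p/ is a voiceless obstruent between vowels /u/ and /e/, so it voices to [b]. /zeitaitupeb/ → zeidaidubeb.
Rule 2 (final devoicing): /b/ is a voiced obstruent in word-final position, so it devoices to [p]. /zeidaidubeb/ → zeidaidubep.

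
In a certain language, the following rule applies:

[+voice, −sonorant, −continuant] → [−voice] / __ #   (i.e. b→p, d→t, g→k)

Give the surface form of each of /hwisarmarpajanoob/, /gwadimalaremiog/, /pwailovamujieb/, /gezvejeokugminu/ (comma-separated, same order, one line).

/hwisarmarpajanoob/: /b/ is a voiced stop in word-final position, so it devoices to [p]. → [hwisarmarpajanoop].
/gwadimalaremiog/: /g/ is a voiced stop in word-final position, so it devoices to [k]. → [gwadimalaremiok].
/pwailovamujieb/: /b/ is a voiced stop in word-final position, so it devoices to [p]. → [pwailovamujiep].
/gezvejeokugminu/: the rule's environment is not met; surfaces unchanged as [gezvejeokugminu].

hwisarmarpajanoop, gwadimalaremiok, pwailovamujiep, gezvejeokugminu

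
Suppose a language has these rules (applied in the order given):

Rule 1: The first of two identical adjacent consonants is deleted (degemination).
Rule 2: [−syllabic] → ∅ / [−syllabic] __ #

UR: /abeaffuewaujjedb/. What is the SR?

Rule 1 (degemination): /ff/ is a geminate; the first /f/ deletes. /jj/ is a geminate; the first /j/ deletes. /abeaffuewaujjedb/ → abeafuewaujedb.
Rule 2 (final cluster simplification): /b/ is the second consonant of a word-final cluster /db/, so it deletes. /abeafuewaujedb/ → abeafuewaujed.

abeafuewaujed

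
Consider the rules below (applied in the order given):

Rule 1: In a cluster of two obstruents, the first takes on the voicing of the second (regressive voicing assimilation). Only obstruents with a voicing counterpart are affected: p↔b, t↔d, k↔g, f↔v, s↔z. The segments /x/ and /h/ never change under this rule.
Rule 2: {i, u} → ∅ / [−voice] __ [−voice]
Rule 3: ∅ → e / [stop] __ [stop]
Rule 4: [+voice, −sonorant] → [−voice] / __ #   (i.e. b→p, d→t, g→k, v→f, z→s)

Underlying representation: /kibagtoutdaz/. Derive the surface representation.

Rule 1 (regressive voicing assimilation): /g/ precedes the voiceless obstruent /t/, so it devoices to [k] by assimilation. /t/ precedes the voiced obstruent /d/, so it voices to [d] by assimilation. /kibagtoutdaz/ → kibaktouddaz.
Rule 2 (high vowel syncope): no segment meets the environment; /kibaktouddaz/ is unchanged.
Rule 3 (stop-cluster e-epenthesis): /k/ and /t/ form a stop–stop cluster, so [e] is inserted between them. /d/ and /d/ form a stop–stop cluster, so [e] is inserted between them. /kibaktouddaz/ → kibaketoudedaz.
Rule 4 (final devoicing): /z/ is a voiced obstruent in word-final position, so it devoices to [s]. /kibaketoudedaz/ → kibaketoudedas.

kibaketoudedas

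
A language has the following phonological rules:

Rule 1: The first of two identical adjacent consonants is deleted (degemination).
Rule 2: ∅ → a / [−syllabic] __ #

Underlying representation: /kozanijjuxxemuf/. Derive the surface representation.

kozanijuxemufa

Rule 1 (degemination): /jj/ is a geminate; the first /j/ deletes. /xx/ is a geminate; the first /x/ deletes. /kozanijjuxxemuf/ → kozanijuxemuf.
Rule 2 (final a-epenthesis): the form ends in the consonant /f/, so [a] is inserted word-finally. /kozanijuxemuf/ → kozanijuxemufa.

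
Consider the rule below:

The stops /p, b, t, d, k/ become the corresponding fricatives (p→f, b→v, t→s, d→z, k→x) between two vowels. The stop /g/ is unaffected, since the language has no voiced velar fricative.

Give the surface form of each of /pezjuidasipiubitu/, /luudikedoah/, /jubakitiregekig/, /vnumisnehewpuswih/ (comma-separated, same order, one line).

/pezjuidasipiubitu/: /d/ is a stop between vowels /i/ and /a/, so it spirantizes to the fricative [z]. /p/ is a stop between vowels /i/ and /i/, so it spirantizes to the fricative [f]. /b/ is a stop between vowels /u/ and /i/, so it spirantizes to the fricative [v]. /t/ is a stop between vowels /i/ and /u/, so it spirantizes to the fricative [s]. → [pezjuizasifiuvisu].
/luudikedoah/: /d/ is a stop between vowels /u/ and /i/, so it spirantizes to the fricative [z]. /k/ is a stop between vowels /i/ and /e/, so it spirantizes to the fricative [x]. /d/ is a stop between vowels /e/ and /o/, so it spirantizes to the fricative [z]. → [luuzixezoah].
/jubakitiregekig/: /b/ is a stop between vowels /u/ and /a/, so it spirantizes to the fricative [v]. /k/ is a stop between vowels /a/ and /i/, so it spirantizes to the fricative [x]. /t/ is a stop between vowels /i/ and /i/, so it spirantizes to the fricative [s]. /k/ is a stop between vowels /e/ and /i/, so it spirantizes to the fricative [x]. → [juvaxisiregexig].
/vnumisnehewpuswih/: the rule's environment is not met; surfaces unchanged as [vnumisnehewpuswih].

pezjuizasifiuvisu, luuzixezoah, juvaxisiregexig, vnumisnehewpuswih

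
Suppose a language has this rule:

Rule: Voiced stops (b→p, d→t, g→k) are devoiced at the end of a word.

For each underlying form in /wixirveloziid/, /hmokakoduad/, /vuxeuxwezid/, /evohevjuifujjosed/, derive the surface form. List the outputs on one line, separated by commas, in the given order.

/wixirveloziid/: /d/ is a voiced stop in word-final position, so it devoices to [t]. → [wixirveloziit].
/hmokakoduad/: /d/ is a voiced stop in word-final position, so it devoices to [t]. → [hmokakoduat].
/vuxeuxwezid/: /d/ is a voiced stop in word-final position, so it devoices to [t]. → [vuxeuxwezit].
/evohevjuifujjosed/: /d/ is a voiced stop in word-final position, so it devoices to [t]. → [evohevjuifujjoset].

wixirveloziit, hmokakoduat, vuxeuxwezit, evohevjuifujjoset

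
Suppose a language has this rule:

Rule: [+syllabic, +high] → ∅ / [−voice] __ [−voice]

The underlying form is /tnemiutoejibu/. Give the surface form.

No segment of /tnemiutoejibu/ meets the structural description of the rule, so the form surfaces unchanged.

tnemiutoejibu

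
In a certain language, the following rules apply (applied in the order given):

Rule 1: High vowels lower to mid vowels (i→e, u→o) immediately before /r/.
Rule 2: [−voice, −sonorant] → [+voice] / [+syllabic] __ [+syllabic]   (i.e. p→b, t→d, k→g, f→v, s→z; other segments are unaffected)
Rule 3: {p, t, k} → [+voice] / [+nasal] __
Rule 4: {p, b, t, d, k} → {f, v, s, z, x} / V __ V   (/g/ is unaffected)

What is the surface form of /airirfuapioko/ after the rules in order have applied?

aererfuaviogo

Rule 1 (pre-rhotic lowering): /i/ is a high vowel immediately before /r/, so it lowers to [e]. /i/ is a high vowel immediately before /r/, so it lowers to [e]. /airirfuapioko/ → aererfuapioko.
Rule 2 (intervocalic voicing): /p/ is a voiceless obstruent between vowels /a/ and /i/, so it voices to [b]. /k/ is a voiceless obstruent between vowels /o/ and /o/, so it voices to [g]. /aererfuapioko/ → aererfuabiogo.
Rule 3 (post-nasal voicing): no segment meets the environment; /aererfuabiogo/ is unchanged.
Rule 4 (intervocalic spirantization): /b/ is a stop between vowels /a/ and /i/, so it spirantizes to the fricative [v]. /aererfuabiogo/ → aererfuaviogo.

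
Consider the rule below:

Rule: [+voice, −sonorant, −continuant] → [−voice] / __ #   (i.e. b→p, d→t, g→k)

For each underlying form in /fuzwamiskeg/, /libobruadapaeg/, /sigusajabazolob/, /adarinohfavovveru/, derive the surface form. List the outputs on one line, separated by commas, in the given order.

fuzwamiskek, libobruadapaek, sigusajabazolop, adarinohfavovveru

/fuzwamiskeg/: /g/ is a voiced stop in word-final position, so it devoices to [k]. → [fuzwamiskek].
/libobruadapaeg/: /g/ is a voiced stop in word-final position, so it devoices to [k]. → [libobruadapaek].
/sigusajabazolob/: /b/ is a voiced stop in word-final position, so it devoices to [p]. → [sigusajabazolop].
/adarinohfavovveru/: the rule's environment is not met; surfaces unchanged as [adarinohfavovveru].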